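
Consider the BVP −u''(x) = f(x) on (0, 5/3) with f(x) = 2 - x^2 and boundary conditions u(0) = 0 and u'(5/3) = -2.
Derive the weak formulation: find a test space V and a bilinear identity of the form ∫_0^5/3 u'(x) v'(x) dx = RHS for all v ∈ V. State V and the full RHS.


V = {v ∈ H^1(0, 5/3) : v(0) = 0} (test functions vanish at x = 0 where u is specified); weak form: ∫_0^5/3 u'v' dx = ∫_0^5/3 (2 - x^2) v dx − 2·v(5/3) for all v ∈ V.

Multiply both sides by a test function v and integrate from 0 to 5/3:
  ∫_0^5/3 −u''(x) v(x) dx = ∫_0^5/3 f(x) v(x) dx.
Integrate the LHS by parts once:
  ∫_0^5/3 −u'' v dx = −[u'(x) v(x)]_0^5/3 + ∫_0^5/3 u'(x) v'(x) dx.
Thus ∫_0^5/3 u'(x) v'(x) dx = ∫_0^5/3 f(x) v(x) dx + [u'(x) v(x)]_0^5/3.
Choose V so that boundary terms are either known or forced to vanish.
Mixed BC: u(0) = 0 (Dirichlet) and u'(5/3) = -2 (Neumann). Define V = {v ∈ H^1(0, 5/3) : v(0) = 0}. Then [u' v]_0^5/3 = u'(5/3)·v(5/3) − u'(0)·0 = − 2·v(5/3).
Weak formulation: find u (satisfying any essential BC) such that ∫_0^5/3 u'(x) v'(x) dx = ∫_0^5/3 f v dx − 2·v(5/3) for all v ∈ V (Dirichlet at 0 absorbed into V; Neumann datum at x = 5/3 contributes the boundary term).
Substituting f(x) = 2 - x^2, the right-hand side is ∫_0^5/3 (2 - x^2) v dx − 2·v(5/3).


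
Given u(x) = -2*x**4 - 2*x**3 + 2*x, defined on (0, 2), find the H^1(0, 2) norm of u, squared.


||u||_{H^1}^2 = 841528/315

The H^1 norm (squared) on an interval (0, L) is
  ||u||_{H^1}^2 = ∫_0^L u(x)^2 dx + ∫_0^L u'(x)^2 dx.
Compute u'(x) = -8*x**3 - 6*x**2 + 2.
Then u(x)^2 = 4*x**8 + 8*x**7 + 4*x**6 - 8*x**5 - 8*x**4 + 4*x**2 and u'(x)^2 = 64*x**6 + 96*x**5 + 36*x**4 - 32*x**3 - 24*x**2 + 4.
Integrate each monomial from 0 to 2 using ∫_0^2 c·x^n dx = c·2^(n+1)/(n+1):
  ∫_0^2 u(x)^2 dx = ∫_0^2 (4*x^8 + 8*x^7 + 4*x^6 - 8*x^5 - 8*x^4 + 4*x^2) dx. Term by term:
    ∫_0^2 4*x^8 dx = 2048/9;  ∫_0^2 8*x^7 dx = 256;  ∫_0^2 4*x^6 dx = 512/7;
    ∫_0^2 -8*x^5 dx = -256/3;  ∫_0^2 -8*x^4 dx = -256/5;  ∫_0^2 4*x^2 dx = 32/3.
  Sum: 2048/9 + 256 + 512/7 − 256/3 − 256/5 + 32/3 = 135712/315.
  ∫_0^2 u'(x)^2 dx = ∫_0^2 (64*x^6 + 96*x^5 + 36*x^4 - 32*x^3 - 24*x^2 + 4) dx. Term by term:
    ∫_0^2 64*x^6 dx = 8192/7;  ∫_0^2 96*x^5 dx = 1024;  ∫_0^2 36*x^4 dx = 1152/5;
    ∫_0^2 -32*x^3 dx = -128;  ∫_0^2 -24*x^2 dx = -64;  ∫_0^2 4 dx = 8.
  Sum: 8192/7 + 1024 + 1152/5 − 128 − 64 + 8 = 78424/35.
Adding: ||u||_{H^1}^2 = 135712/315 + 78424/35 = 841528/315.


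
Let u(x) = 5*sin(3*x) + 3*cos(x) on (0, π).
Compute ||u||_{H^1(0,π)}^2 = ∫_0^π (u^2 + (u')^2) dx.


||u||_{H^1(0,π)}^2 = 134*π

u'(x) = -3*sin(x) + 15*cos(3*x).
Expand u² and (u')² and integrate term by term on (0, π), using: for integers n ≥ 1, ∫_0^π sin²(nx) dx = ∫_0^π cos²(nx) dx = π/2; for n ≠ n', ∫_0^π sin(nx)sin(n'x) dx = ∫_0^π cos(nx)cos(n'x) dx = 0; and by product-to-sum, ∫_0^π sin(nx)cos(n'x) dx = ½∫_0^π [sin((n+n')x) + sin((n−n')x)] dx, which is 0 when n+n' is even and 2n/(n²−n'²) when n+n' is odd (it need not vanish on (0, π)).
  u² squared terms: (3)²·∫cos(x)² dx = 9·π/2 = 9*π/2;  (5)²·∫sin(3x)² dx = 25·π/2 = 25*π/2.
  u² cross terms: 2·(3)·(5)·∫cos(x)·sin(3x) dx = 30·(0) = 0.
  So ∫_0^π u² dx = 9*π/2 + 25*π/2 + 0 = 17*π.
  (u')² squared terms: (-3)²·∫sin(x)² dx = 9·π/2 = 9*π/2;  (15)²·∫cos(3x)² dx = 225·π/2 = 225*π/2.
  (u')² cross terms: 2·(-3)·(15)·∫sin(x)·cos(3x) dx = -90·(0) = 0.
  So ∫_0^π (u')² dx = 9*π/2 + 225*π/2 + 0 = 117*π.
||u||_{H^1}^2 = (17*π) + (117*π) = 134*π.


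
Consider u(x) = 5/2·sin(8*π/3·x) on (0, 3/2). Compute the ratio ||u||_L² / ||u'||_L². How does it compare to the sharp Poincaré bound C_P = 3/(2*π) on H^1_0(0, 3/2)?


||u||_L² / ||u'||_L² = 3/(8*π) < C_P = 3/(2*π).

u(x) = 5/2·sin(8*π/3·x), so u'(x) = 20*π*cos(8*π*x/3)/3.
Writing u(x) = A·sin(kπx/L) with A = 5/2 and k = 4, use ∫_0^L sin²(kπx/L) dx = L/2 and ∫_0^L cos²(kπx/L) dx = L/2.
u² = 25/4·sin²(8*π/3·x) and (u')² = 400*π^2/9·cos²(8*π/3·x), and each of sin², cos² integrates to L/2 = 3/4 over (0, 3/2).
∫_0^3/2 u² dx = 75/16, so ||u||_L² = 5*sqrt(3)/4.
∫_0^3/2 (u')² dx = 100*π^2/3, so ||u'||_L² = 10*sqrt(3)*π/3.
Ratio ||u||_L² / ||u'||_L² = 3/(8*π).
Sharp Poincaré constant on H^1_0(0, 3/2) is C_P = L/π = 3/(2*π), achieved by sin(2*π/3·x).
This is the k = 4 harmonic; the ratio L/(kπ) is strictly less than C_P = L/π, consistent with the sharp inequality ||u||_L² ≤ C_P ||u'||_L².


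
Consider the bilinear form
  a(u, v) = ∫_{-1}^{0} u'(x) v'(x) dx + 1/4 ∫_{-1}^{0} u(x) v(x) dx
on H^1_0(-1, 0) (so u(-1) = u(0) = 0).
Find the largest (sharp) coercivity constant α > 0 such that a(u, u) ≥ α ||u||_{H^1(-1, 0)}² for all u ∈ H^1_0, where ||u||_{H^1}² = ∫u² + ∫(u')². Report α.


α = (1/4 + π^2)/(1 + π^2)

Coercivity of a(·,·) on H^1_0(-1, 0) means a(u, u) ≥ α ||u||_{H^1}² for every u ∈ H^1_0.
The interval has length L = 1, and Poincaré/coercivity depend only on L. Here a(u, u) = ∫(u')² + (1/4)·∫u².
Here 0 < c = 1/4 < 1. The condition a(u,u) ≥ α||u||_{H^1}² reads (1−α)∫(u')² ≥ (α−c)∫u². Any admissible α is ≤ 1 (rapidly oscillating u have ∫u²/∫(u')² → 0), and α = 1 would force 0 ≥ (1−c)∫u², impossible since c < 1; so 1−α > 0. By the sharp Poincaré inequality on H^1_0 of an interval of length L, ∫(u')² ≥ (π/L)²∫u² with equality for the first sine mode sin(π(x−x₀)/L) (x₀ the left endpoint), so the inequality holds for all u iff (1−α)(π/L)² ≥ α − c, i.e. α ≤ ((π/L)² + c)/((π/L)² + 1) = (1 + c(L/π)²)/(1 + (L/π)²). With (π/L)² = π^2 and c = 1/4, the largest admissible constant is α = ((π/L)² + c)/((π/L)² + 1).
Simplifying, α = (1/4 + π^2)/(1 + π^2).


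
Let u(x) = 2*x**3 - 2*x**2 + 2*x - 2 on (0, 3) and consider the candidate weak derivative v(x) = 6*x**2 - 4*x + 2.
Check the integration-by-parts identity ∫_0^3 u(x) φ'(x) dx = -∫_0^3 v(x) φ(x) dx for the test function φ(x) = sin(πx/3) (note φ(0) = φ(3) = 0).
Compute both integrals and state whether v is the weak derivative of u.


LHS = -138/π + 648/π^3, RHS = -138/π + 648/π^3. Yes, v = u' weakly.

u(x) = 2*x**3 - 2*x**2 + 2*x - 2, classical derivative u'(x) = 6*x**2 - 4*x + 2.
φ(x) = sin(πx/3), so φ'(x) = π*cos(π*x/3)/3.
Note φ(0) = φ(3) = 0, so the boundary term u·φ vanishes.
LHS = ∫_0^3 u(x) φ'(x) dx = ∫_0^3 (2*π*x^3*cos(π*x/3)/3 - 2*π*x^2*cos(π*x/3)/3 + 2*π*x*cos(π*x/3)/3 - 2*π*cos(π*x/3)/3) dx. Term by term:
  ∫_0^3 -2*π*cos(π*x/3)/3 dx = 0;  ∫_0^3 -2*π*x^2*cos(π*x/3)/3 dx = 36/π;  ∫_0^3 2*π*x*cos(π*x/3)/3 dx = -12/π;
  ∫_0^3 2*π*x^3*cos(π*x/3)/3 dx = -162/π + 648/π^3.
Sum: 0 + 36/π − 12/π + -162/π + 648/π^3 = -138/π + 648/π^3.
So LHS = -138/π + 648/π^3.
∫_0^3 v(x) φ(x) dx = ∫_0^3 (6*x^2*sin(π*x/3) - 4*x*sin(π*x/3) + 2*sin(π*x/3)) dx. Term by term:
  ∫_0^3 2*sin(π*x/3) dx = 12/π;  ∫_0^3 -4*x*sin(π*x/3) dx = -36/π;  ∫_0^3 6*x^2*sin(π*x/3) dx = -648/π^3 + 162/π.
Sum: 12/π − 36/π + -648/π^3 + 162/π = -648/π^3 + 138/π.
So RHS = -∫_0^3 v(x) φ(x) dx = -138/π + 648/π^3.
LHS = RHS, so the identity holds for this test φ.
Moreover u is smooth here and v(x) = u'(x) = 6*x**2 - 4*x + 2 pointwise, so the identity holds for every test function. Hence v is the weak derivative of u.


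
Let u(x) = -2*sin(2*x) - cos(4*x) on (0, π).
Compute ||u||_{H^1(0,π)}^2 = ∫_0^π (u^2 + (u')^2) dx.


||u||_{H^1(0,π)}^2 = 37*π/2

u'(x) = 4*sin(4*x) - 4*cos(2*x).
Expand u² and (u')² and integrate term by term on (0, π), using: for integers n ≥ 1, ∫_0^π sin²(nx) dx = ∫_0^π cos²(nx) dx = π/2; for n ≠ n', ∫_0^π sin(nx)sin(n'x) dx = ∫_0^π cos(nx)cos(n'x) dx = 0; and by product-to-sum, ∫_0^π sin(nx)cos(n'x) dx = ½∫_0^π [sin((n+n')x) + sin((n−n')x)] dx, which is 0 when n+n' is even and 2n/(n²−n'²) when n+n' is odd (it need not vanish on (0, π)).
  u² squared terms: (-1)²·∫cos(4x)² dx = 1·π/2 = π/2;  (-2)²·∫sin(2x)² dx = 4·π/2 = 2*π.
  u² cross terms: 2·(-1)·(-2)·∫cos(4x)·sin(2x) dx = 4·(0) = 0.
  So ∫_0^π u² dx = π/2 + 2*π + 0 = 5*π/2.
  (u')² squared terms: (-4)²·∫cos(2x)² dx = 16·π/2 = 8*π;  (4)²·∫sin(4x)² dx = 16·π/2 = 8*π.
  (u')² cross terms: 2·(-4)·(4)·∫cos(2x)·sin(4x) dx = -32·(0) = 0.
  So ∫_0^π (u')² dx = 8*π + 8*π + 0 = 16*π.
||u||_{H^1}^2 = (5*π/2) + (16*π) = 37*π/2.


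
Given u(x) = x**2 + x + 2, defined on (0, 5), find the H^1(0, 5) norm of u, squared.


||u||_{H^1}^2 = 2875/2

The H^1 norm (squared) on an interval (0, L) is
  ||u||_{H^1}^2 = ∫_0^L u(x)^2 dx + ∫_0^L u'(x)^2 dx.
Compute u'(x) = 2*x + 1.
Then u(x)^2 = x**4 + 2*x**3 + 5*x**2 + 4*x + 4 and u'(x)^2 = 4*x**2 + 4*x + 1.
Integrate each monomial from 0 to 5 using ∫_0^5 c·x^n dx = c·5^(n+1)/(n+1):
  ∫_0^5 u(x)^2 dx = ∫_0^5 (x^4 + 2*x^3 + 5*x^2 + 4*x + 4) dx. Term by term:
    ∫_0^5 x^4 dx = 625;  ∫_0^5 2*x^3 dx = 625/2;  ∫_0^5 5*x^2 dx = 625/3;
    ∫_0^5 4*x dx = 50;  ∫_0^5 4 dx = 20.
  Sum: 625 + 625/2 + 625/3 + 50 + 20 = 7295/6.
  ∫_0^5 u'(x)^2 dx = ∫_0^5 (4*x^2 + 4*x + 1) dx. Term by term:
    ∫_0^5 4*x^2 dx = 500/3;  ∫_0^5 4*x dx = 50;  ∫_0^5 1 dx = 5.
  Sum: 500/3 + 50 + 5 = 665/3.
Adding: ||u||_{H^1}^2 = 7295/6 + 665/3 = 2875/2.


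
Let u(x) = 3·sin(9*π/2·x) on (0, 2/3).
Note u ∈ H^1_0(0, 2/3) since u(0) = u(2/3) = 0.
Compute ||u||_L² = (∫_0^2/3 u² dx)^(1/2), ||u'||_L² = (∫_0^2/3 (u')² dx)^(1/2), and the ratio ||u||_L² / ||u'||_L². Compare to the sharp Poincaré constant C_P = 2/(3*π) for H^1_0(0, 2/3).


||u||_L² / ||u'||_L² = 2/(9*π) < C_P = 2/(3*π).

u(x) = 3·sin(9*π/2·x), so u'(x) = 27*π*cos(9*π*x/2)/2.
Writing u(x) = A·sin(kπx/L) with A = 3 and k = 3, use ∫_0^L sin²(kπx/L) dx = L/2 and ∫_0^L cos²(kπx/L) dx = L/2.
u² = 9·sin²(9*π/2·x) and (u')² = 729*π^2/4·cos²(9*π/2·x), and each of sin², cos² integrates to L/2 = 1/3 over (0, 2/3).
∫_0^2/3 u² dx = 3, so ||u||_L² = sqrt(3).
∫_0^2/3 (u')² dx = 243*π^2/4, so ||u'||_L² = 9*sqrt(3)*π/2.
Ratio ||u||_L² / ||u'||_L² = 2/(9*π).
Sharp Poincaré constant on H^1_0(0, 2/3) is C_P = L/π = 2/(3*π), achieved by sin(3*π/2·x).
This is the k = 3 harmonic; the ratio L/(kπ) is strictly less than C_P = L/π, consistent with the sharp inequality ||u||_L² ≤ C_P ||u'||_L².


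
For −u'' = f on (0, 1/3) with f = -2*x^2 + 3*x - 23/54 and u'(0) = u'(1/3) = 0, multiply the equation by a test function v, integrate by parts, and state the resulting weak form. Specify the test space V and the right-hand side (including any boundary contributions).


V = H^1(0, 1/3) (no boundary constraint on v; u is determined up to an additive constant); weak form: ∫_0^1/3 u'v' dx = ∫_0^1/3 (-2*x^2 + 3*x - 23/54) v dx for all v ∈ V.

Multiply both sides by a test function v and integrate from 0 to 1/3:
  ∫_0^1/3 −u''(x) v(x) dx = ∫_0^1/3 f(x) v(x) dx.
Integrate the LHS by parts once:
  ∫_0^1/3 −u'' v dx = −[u'(x) v(x)]_0^1/3 + ∫_0^1/3 u'(x) v'(x) dx.
Thus ∫_0^1/3 u'(x) v'(x) dx = ∫_0^1/3 f(x) v(x) dx + [u'(x) v(x)]_0^1/3.
Choose V so that boundary terms are either known or forced to vanish.
u has homogeneous Neumann: u'(0) = u'(1/3) = 0. So [u' v]_0^1/3 = 0·v(1/3) − 0·v(0) = 0 for any v; take V = H^1(0, 1/3).
Weak formulation: find u (satisfying any essential BC) such that ∫_0^1/3 u'(x) v'(x) dx = ∫_0^1/3 f v dx for all v ∈ V (homogeneous Neumann, so boundary terms vanish).
Substituting f(x) = -2*x^2 + 3*x - 23/54, the right-hand side is ∫_0^1/3 (-2*x^2 + 3*x - 23/54) v dx.
Compatibility check (pure Neumann): taking v ≡ 1 ∈ V gives 0 = ∫_0^1/3 f dx + (0) − (0), i.e. ∫_0^1/3 f dx must equal u'(0) − u'(1/3) = 0. Indeed ∫_0^1/3 (-2*x^2 + 3*x - 23/54) dx = 0, so the data are compatible. The solution is then unique only up to an additive constant (fix it e.g. by requiring ∫_0^1/3 u dx = 0).


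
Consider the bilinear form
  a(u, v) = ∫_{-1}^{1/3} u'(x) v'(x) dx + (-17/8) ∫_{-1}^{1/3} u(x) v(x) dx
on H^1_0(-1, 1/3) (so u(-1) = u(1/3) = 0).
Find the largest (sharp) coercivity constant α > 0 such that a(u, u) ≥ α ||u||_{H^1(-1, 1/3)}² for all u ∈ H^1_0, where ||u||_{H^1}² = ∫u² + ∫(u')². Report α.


α = (-34 + 9*π^2)/(16 + 9*π^2)

Coercivity of a(·,·) on H^1_0(-1, 1/3) means a(u, u) ≥ α ||u||_{H^1}² for every u ∈ H^1_0.
The interval has length L = 4/3, and Poincaré/coercivity depend only on L. Here a(u, u) = ∫(u')² + (-17/8)·∫u².
Here c = -17/8 < 0 with |c| < (π/L)² = 9*π^2/16, so coercivity still holds. The condition a(u,u) ≥ α||u||_{H^1}² reads (1−α)∫(u')² ≥ (α−c)∫u². Any admissible α is ≤ 1 (rapidly oscillating u have ∫u²/∫(u')² → 0), and α = 1 would force 0 ≥ (1−c)∫u², impossible since c < 1; so 1−α > 0. By the sharp Poincaré inequality on H^1_0 of an interval of length L, ∫(u')² ≥ (π/L)²∫u² with equality for the first sine mode sin(π(x−x₀)/L) (x₀ the left endpoint), so the inequality holds for all u iff (1−α)(π/L)² ≥ α − c, i.e. α ≤ ((π/L)² + c)/((π/L)² + 1) = (1 + c(L/π)²)/(1 + (L/π)²). (Direct route, valid since c ≤ 0: Poincaré gives c∫u² ≥ c(L/π)²∫(u')², so a(u,u) ≥ (1 + c(L/π)²)∫(u')², while ||u||_{H^1}² ≤ (1 + (L/π)²)∫(u')²; dividing yields the same α.) With (π/L)² = 9*π^2/16 and c = -17/8, the largest admissible constant is α = ((π/L)² + c)/((π/L)² + 1).
Simplifying, α = (-34 + 9*π^2)/(16 + 9*π^2).


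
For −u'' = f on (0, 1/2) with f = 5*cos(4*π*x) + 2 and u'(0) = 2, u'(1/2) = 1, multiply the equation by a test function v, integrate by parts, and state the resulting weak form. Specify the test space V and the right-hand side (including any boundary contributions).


V = H^1(0, 1/2) (v unrestricted at boundary; u is determined up to an additive constant); weak form: ∫_0^1/2 u'v' dx = ∫_0^1/2 (5*cos(4*π*x) + 2) v dx + v(1/2) − 2·v(0) for all v ∈ V.

Multiply both sides by a test function v and integrate from 0 to 1/2:
  ∫_0^1/2 −u''(x) v(x) dx = ∫_0^1/2 f(x) v(x) dx.
Integrate the LHS by parts once:
  ∫_0^1/2 −u'' v dx = −[u'(x) v(x)]_0^1/2 + ∫_0^1/2 u'(x) v'(x) dx.
Thus ∫_0^1/2 u'(x) v'(x) dx = ∫_0^1/2 f(x) v(x) dx + [u'(x) v(x)]_0^1/2.
Choose V so that boundary terms are either known or forced to vanish.
u has inhomogeneous Neumann u'(0) = 2, u'(1/2) = 1. [u' v]_0^1/2 = (1)·v(1/2) − (2)·v(0) = v(1/2) − 2·v(0). Take V = H^1(0, 1/2); boundary term becomes part of RHS.
Weak formulation: find u (satisfying any essential BC) such that ∫_0^1/2 u'(x) v'(x) dx = ∫_0^1/2 f v dx + v(1/2) − 2·v(0) for all v ∈ V (Neumann data are natural BCs: they enter the RHS as boundary terms).
Substituting f(x) = 5*cos(4*π*x) + 2, the right-hand side is ∫_0^1/2 (5*cos(4*π*x) + 2) v dx + v(1/2) − 2·v(0).
Compatibility check (pure Neumann): taking v ≡ 1 ∈ V gives 0 = ∫_0^1/2 f dx + (1) − (2), i.e. ∫_0^1/2 f dx must equal u'(0) − u'(1/2) = 1. Indeed ∫_0^1/2 (5*cos(4*π*x) + 2) dx = 1, so the data are compatible. The solution is then unique only up to an additive constant (fix it e.g. by requiring ∫_0^1/2 u dx = 0).


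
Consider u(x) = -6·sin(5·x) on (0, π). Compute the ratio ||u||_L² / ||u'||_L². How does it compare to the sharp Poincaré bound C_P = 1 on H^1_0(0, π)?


||u||_L² / ||u'||_L² = 1/5 < C_P = 1.

u(x) = -6·sin(5·x), so u'(x) = -30*cos(5*x).
Writing u(x) = A·sin(kπx/L) with A = -6 and k = 5, use ∫_0^L sin²(kπx/L) dx = L/2 and ∫_0^L cos²(kπx/L) dx = L/2.
u² = 36·sin²(5·x) and (u')² = 900·cos²(5·x), and each of sin², cos² integrates to L/2 = π/2 over (0, π).
∫_0^π u² dx = 18*π, so ||u||_L² = 3*sqrt(2)*sqrt(π).
∫_0^π (u')² dx = 450*π, so ||u'||_L² = 15*sqrt(2)*sqrt(π).
Ratio ||u||_L² / ||u'||_L² = 1/5.
Sharp Poincaré constant on H^1_0(0, π) is C_P = L/π = 1, achieved by sin(x).
This is the k = 5 harmonic; the ratio L/(kπ) is strictly less than C_P = L/π, consistent with the sharp inequality ||u||_L² ≤ C_P ||u'||_L².


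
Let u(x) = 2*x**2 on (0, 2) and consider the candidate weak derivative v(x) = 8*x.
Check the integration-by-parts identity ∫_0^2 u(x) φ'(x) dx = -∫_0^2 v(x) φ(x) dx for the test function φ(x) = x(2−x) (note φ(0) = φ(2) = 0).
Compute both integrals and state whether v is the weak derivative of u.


LHS = -16/3, RHS = -32/3. No, v is not the weak derivative of u.

u(x) = 2*x**2, classical derivative u'(x) = 4*x.
φ(x) = x(2−x), so φ'(x) = 2 - 2*x.
Note φ(0) = φ(2) = 0, so the boundary term u·φ vanishes.
LHS = ∫_0^2 u(x) φ'(x) dx = ∫_0^2 (-4*x^3 + 4*x^2) dx. Term by term:
  ∫_0^2 -4*x^3 dx = -16;  ∫_0^2 4*x^2 dx = 32/3.
Sum: -16 + 32/3 = -16/3.
So LHS = -16/3.
∫_0^2 v(x) φ(x) dx = ∫_0^2 (-8*x^3 + 16*x^2) dx. Term by term:
  ∫_0^2 -8*x^3 dx = -32;  ∫_0^2 16*x^2 dx = 128/3.
Sum: -32 + 128/3 = 32/3.
So RHS = -∫_0^2 v(x) φ(x) dx = -32/3.
LHS − RHS = 16/3 ≠ 0, so the identity fails.
(For a valid weak derivative the identity must hold for EVERY test function, in particular this one. The failure shows v is NOT the weak derivative of u.)
Correct weak derivative would be u'(x) = 4*x.


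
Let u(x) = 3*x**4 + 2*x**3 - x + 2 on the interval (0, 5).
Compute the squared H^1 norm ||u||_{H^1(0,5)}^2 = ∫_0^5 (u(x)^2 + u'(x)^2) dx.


||u||_{H^1}^2 = 192139075/42

The H^1 norm (squared) on an interval (0, L) is
  ||u||_{H^1}^2 = ∫_0^L u(x)^2 dx + ∫_0^L u'(x)^2 dx.
Compute u'(x) = 12*x**3 + 6*x**2 - 1.
Then u(x)^2 = 9*x**8 + 12*x**7 + 4*x**6 - 6*x**5 + 8*x**4 + 8*x**3 + x**2 - 4*x + 4 and u'(x)^2 = 144*x**6 + 144*x**5 + 36*x**4 - 24*x**3 - 12*x**2 + 1.
Integrate each monomial from 0 to 5 using ∫_0^5 c·x^n dx = c·5^(n+1)/(n+1):
  ∫_0^5 u(x)^2 dx = ∫_0^5 (9*x^8 + 12*x^7 + 4*x^6 - 6*x^5 + 8*x^4 + 8*x^3 + x^2 - 4*x + 4) dx. Term by term:
    ∫_0^5 9*x^8 dx = 1953125;  ∫_0^5 12*x^7 dx = 1171875/2;  ∫_0^5 4*x^6 dx = 312500/7;
    ∫_0^5 -6*x^5 dx = -15625;  ∫_0^5 8*x^4 dx = 5000;  ∫_0^5 8*x^3 dx = 1250;
    ∫_0^5 x^2 dx = 125/3;  ∫_0^5 -4*x dx = -50;  ∫_0^5 4 dx = 20.
  Sum: 1953125 + 1171875/2 + 312500/7 − 15625 + 5000 + 1250 + 125/3 − 50 + 20 = 108122365/42.
  ∫_0^5 u'(x)^2 dx = ∫_0^5 (144*x^6 + 144*x^5 + 36*x^4 - 24*x^3 - 12*x^2 + 1) dx. Term by term:
    ∫_0^5 144*x^6 dx = 11250000/7;  ∫_0^5 144*x^5 dx = 375000;  ∫_0^5 36*x^4 dx = 22500;
    ∫_0^5 -24*x^3 dx = -3750;  ∫_0^5 -12*x^2 dx = -500;  ∫_0^5 1 dx = 5.
  Sum: 11250000/7 + 375000 + 22500 − 3750 − 500 + 5 = 14002785/7.
Adding: ||u||_{H^1}^2 = 108122365/42 + 14002785/7 = 192139075/42.


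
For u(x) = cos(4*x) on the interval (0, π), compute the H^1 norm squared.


||u||_{H^1(0,π)}^2 = 17*π/2

u'(x) = -4*sin(4*x).
Expand u² and (u')² and integrate term by term on (0, π), using: for integers n ≥ 1, ∫_0^π sin²(nx) dx = ∫_0^π cos²(nx) dx = π/2; for n ≠ n', ∫_0^π sin(nx)sin(n'x) dx = ∫_0^π cos(nx)cos(n'x) dx = 0; and by product-to-sum, ∫_0^π sin(nx)cos(n'x) dx = ½∫_0^π [sin((n+n')x) + sin((n−n')x)] dx, which is 0 when n+n' is even and 2n/(n²−n'²) when n+n' is odd (it need not vanish on (0, π)).
  u² squared terms: (1)²·∫cos(4x)² dx = 1·π/2 = π/2.
  So ∫_0^π u² dx = π/2.
  (u')² squared terms: (-4)²·∫sin(4x)² dx = 16·π/2 = 8*π.
  So ∫_0^π (u')² dx = 8*π.
||u||_{H^1}^2 = (π/2) + (8*π) = 17*π/2.


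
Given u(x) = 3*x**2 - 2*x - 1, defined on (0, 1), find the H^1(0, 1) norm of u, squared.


||u||_{H^1}^2 = 77/15

The H^1 norm (squared) on an interval (0, L) is
  ||u||_{H^1}^2 = ∫_0^L u(x)^2 dx + ∫_0^L u'(x)^2 dx.
Compute u'(x) = 6*x - 2.
Then u(x)^2 = 9*x**4 - 12*x**3 - 2*x**2 + 4*x + 1 and u'(x)^2 = 36*x**2 - 24*x + 4.
Integrate each monomial from 0 to 1 using ∫_0^1 c·x^n dx = c·1^(n+1)/(n+1):
  ∫_0^1 u(x)^2 dx = ∫_0^1 (9*x^4 - 12*x^3 - 2*x^2 + 4*x + 1) dx. Term by term:
    ∫_0^1 9*x^4 dx = 9/5;  ∫_0^1 -12*x^3 dx = -3;  ∫_0^1 -2*x^2 dx = -2/3;
    ∫_0^1 4*x dx = 2;  ∫_0^1 1 dx = 1.
  Sum: 9/5 − 3 − 2/3 + 2 + 1 = 17/15.
  ∫_0^1 u'(x)^2 dx = ∫_0^1 (36*x^2 - 24*x + 4) dx. Term by term:
    ∫_0^1 36*x^2 dx = 12;  ∫_0^1 -24*x dx = -12;  ∫_0^1 4 dx = 4.
  Sum: 12 − 12 + 4 = 4.
Adding: ||u||_{H^1}^2 = 17/15 + 4 = 77/15.


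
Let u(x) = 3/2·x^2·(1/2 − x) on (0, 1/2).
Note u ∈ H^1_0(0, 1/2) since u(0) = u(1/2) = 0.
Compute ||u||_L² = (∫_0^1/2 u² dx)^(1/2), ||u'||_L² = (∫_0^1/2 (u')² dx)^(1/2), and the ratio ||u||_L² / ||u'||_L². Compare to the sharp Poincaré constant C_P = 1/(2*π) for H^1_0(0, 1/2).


||u||_L² / ||u'||_L² = sqrt(14)/28 < C_P = 1/(2*π).

u(x) = 3/2·x^2·(1/2 − x), so u'(x) = 3*x*(1 - 3*x)/2.
u(x) = 3/2·x^2·(1/2 − x) vanishes at x = 0 and x = 1/2, so u ∈ H^1_0(0, 1/2). Differentiate via the product rule and integrate the resulting polynomials term by term.
  ∫_0^1/2 u² dx = ∫_0^1/2 (9*x^6/4 - 9*x^5/4 + 9*x^4/16) dx. Term by term:
    ∫_0^1/2 9*x^6/4 dx = 9/3584;  ∫_0^1/2 -9*x^5/4 dx = -3/512;  ∫_0^1/2 9*x^4/16 dx = 9/2560.
  Sum: 9/3584 − 3/512 + 9/2560 = 3/17920.
  ∫_0^1/2 (u')² dx = ∫_0^1/2 (81*x^4/4 - 27*x^3/2 + 9*x^2/4) dx. Term by term:
    ∫_0^1/2 81*x^4/4 dx = 81/640;  ∫_0^1/2 -27*x^3/2 dx = -27/128;  ∫_0^1/2 9*x^2/4 dx = 3/32.
  Sum: 81/640 − 27/128 + 3/32 = 3/320.
∫_0^1/2 u² dx = 3/17920, so ||u||_L² = sqrt(210)/1120.
∫_0^1/2 (u')² dx = 3/320, so ||u'||_L² = sqrt(15)/40.
Ratio ||u||_L² / ||u'||_L² = sqrt(14)/28.
Sharp Poincaré constant on H^1_0(0, 1/2) is C_P = L/π = 1/(2*π), achieved by sin(2*π·x).
A polynomial bump cannot attain the sharp Poincaré constant (only the first sine eigenfunction does), so the ratio is strictly less than C_P, consistent with ||u||_L² ≤ C_P ||u'||_L².


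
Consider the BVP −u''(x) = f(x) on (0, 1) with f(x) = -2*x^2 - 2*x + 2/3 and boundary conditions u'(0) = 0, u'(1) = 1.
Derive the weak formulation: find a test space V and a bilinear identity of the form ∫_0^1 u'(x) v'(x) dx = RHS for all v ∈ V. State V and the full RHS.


V = H^1(0, 1) (v unrestricted at boundary; u is determined up to an additive constant); weak form: ∫_0^1 u'v' dx = ∫_0^1 (-2*x^2 - 2*x + 2/3) v dx + v(1) for all v ∈ V.

Multiply both sides by a test function v and integrate from 0 to 1:
  ∫_0^1 −u''(x) v(x) dx = ∫_0^1 f(x) v(x) dx.
Integrate the LHS by parts once:
  ∫_0^1 −u'' v dx = −[u'(x) v(x)]_0^1 + ∫_0^1 u'(x) v'(x) dx.
Thus ∫_0^1 u'(x) v'(x) dx = ∫_0^1 f(x) v(x) dx + [u'(x) v(x)]_0^1.
Choose V so that boundary terms are either known or forced to vanish.
u has inhomogeneous Neumann u'(0) = 0, u'(1) = 1. [u' v]_0^1 = (1)·v(1) − (0)·v(0) = v(1). Take V = H^1(0, 1); boundary term becomes part of RHS.
Weak formulation: find u (satisfying any essential BC) such that ∫_0^1 u'(x) v'(x) dx = ∫_0^1 f v dx + v(1) for all v ∈ V (Neumann data are natural BCs: they enter the RHS as boundary terms).
Substituting f(x) = -2*x^2 - 2*x + 2/3, the right-hand side is ∫_0^1 (-2*x^2 - 2*x + 2/3) v dx + v(1).
Compatibility check (pure Neumann): taking v ≡ 1 ∈ V gives 0 = ∫_0^1 f dx + (1) − (0), i.e. ∫_0^1 f dx must equal u'(0) − u'(1) = -1. Indeed ∫_0^1 (-2*x^2 - 2*x + 2/3) dx = -1, so the data are compatible. The solution is then unique only up to an additive constant (fix it e.g. by requiring ∫_0^1 u dx = 0).


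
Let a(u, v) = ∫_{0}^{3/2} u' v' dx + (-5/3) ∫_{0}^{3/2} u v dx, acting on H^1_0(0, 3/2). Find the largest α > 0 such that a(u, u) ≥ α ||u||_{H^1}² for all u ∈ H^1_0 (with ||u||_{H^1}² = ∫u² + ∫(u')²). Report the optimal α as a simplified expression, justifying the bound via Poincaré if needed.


α = (-15 + 4*π^2)/(9 + 4*π^2)

Coercivity of a(·,·) on H^1_0(0, 3/2) means a(u, u) ≥ α ||u||_{H^1}² for every u ∈ H^1_0.
The interval has length L = 3/2, and Poincaré/coercivity depend only on L. Here a(u, u) = ∫(u')² + (-5/3)·∫u².
Here c = -5/3 < 0 with |c| < (π/L)² = 4*π^2/9, so coercivity still holds. The condition a(u,u) ≥ α||u||_{H^1}² reads (1−α)∫(u')² ≥ (α−c)∫u². Any admissible α is ≤ 1 (rapidly oscillating u have ∫u²/∫(u')² → 0), and α = 1 would force 0 ≥ (1−c)∫u², impossible since c < 1; so 1−α > 0. By the sharp Poincaré inequality on H^1_0 of an interval of length L, ∫(u')² ≥ (π/L)²∫u² with equality for the first sine mode sin(π(x−x₀)/L) (x₀ the left endpoint), so the inequality holds for all u iff (1−α)(π/L)² ≥ α − c, i.e. α ≤ ((π/L)² + c)/((π/L)² + 1) = (1 + c(L/π)²)/(1 + (L/π)²). (Direct route, valid since c ≤ 0: Poincaré gives c∫u² ≥ c(L/π)²∫(u')², so a(u,u) ≥ (1 + c(L/π)²)∫(u')², while ||u||_{H^1}² ≤ (1 + (L/π)²)∫(u')²; dividing yields the same α.) With (π/L)² = 4*π^2/9 and c = -5/3, the largest admissible constant is α = ((π/L)² + c)/((π/L)² + 1).
Simplifying, α = (-15 + 4*π^2)/(9 + 4*π^2).


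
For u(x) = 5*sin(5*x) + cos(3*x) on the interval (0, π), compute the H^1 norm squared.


||u||_{H^1(0,π)}^2 = 330*π

u'(x) = -3*sin(3*x) + 25*cos(5*x).
Expand u² and (u')² and integrate term by term on (0, π), using: for integers n ≥ 1, ∫_0^π sin²(nx) dx = ∫_0^π cos²(nx) dx = π/2; for n ≠ n', ∫_0^π sin(nx)sin(n'x) dx = ∫_0^π cos(nx)cos(n'x) dx = 0; and by product-to-sum, ∫_0^π sin(nx)cos(n'x) dx = ½∫_0^π [sin((n+n')x) + sin((n−n')x)] dx, which is 0 when n+n' is even and 2n/(n²−n'²) when n+n' is odd (it need not vanish on (0, π)).
  u² squared terms: (5)²·∫sin(5x)² dx = 25·π/2 = 25*π/2;  (1)²·∫cos(3x)² dx = 1·π/2 = π/2.
  u² cross terms: 2·(5)·(1)·∫sin(5x)·cos(3x) dx = 10·(0) = 0.
  So ∫_0^π u² dx = 25*π/2 + π/2 + 0 = 13*π.
  (u')² squared terms: (-3)²·∫sin(3x)² dx = 9·π/2 = 9*π/2;  (25)²·∫cos(5x)² dx = 625·π/2 = 625*π/2.
  (u')² cross terms: 2·(-3)·(25)·∫sin(3x)·cos(5x) dx = -150·(0) = 0.
  So ∫_0^π (u')² dx = 9*π/2 + 625*π/2 + 0 = 317*π.
||u||_{H^1}^2 = (13*π) + (317*π) = 330*π.


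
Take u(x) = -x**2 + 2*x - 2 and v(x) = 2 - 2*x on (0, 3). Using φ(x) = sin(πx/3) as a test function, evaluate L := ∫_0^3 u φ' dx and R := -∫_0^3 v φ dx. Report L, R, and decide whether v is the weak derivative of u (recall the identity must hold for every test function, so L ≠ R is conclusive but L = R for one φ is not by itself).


LHS = 6/π, RHS = 6/π. Yes, v = u' weakly.

u(x) = -x**2 + 2*x - 2, classical derivative u'(x) = 2 - 2*x.
φ(x) = sin(πx/3), so φ'(x) = π*cos(π*x/3)/3.
Note φ(0) = φ(3) = 0, so the boundary term u·φ vanishes.
LHS = ∫_0^3 u(x) φ'(x) dx = ∫_0^3 (-π*x^2*cos(π*x/3)/3 + 2*π*x*cos(π*x/3)/3 - 2*π*cos(π*x/3)/3) dx. Term by term:
  ∫_0^3 -2*π*cos(π*x/3)/3 dx = 0;  ∫_0^3 -π*x^2*cos(π*x/3)/3 dx = 18/π;  ∫_0^3 2*π*x*cos(π*x/3)/3 dx = -12/π.
Sum: 0 + 18/π − 12/π = 6/π.
So LHS = 6/π.
∫_0^3 v(x) φ(x) dx = ∫_0^3 (-2*x*sin(π*x/3) + 2*sin(π*x/3)) dx. Term by term:
  ∫_0^3 2*sin(π*x/3) dx = 12/π;  ∫_0^3 -2*x*sin(π*x/3) dx = -18/π.
Sum: 12/π − 18/π = -6/π.
So RHS = -∫_0^3 v(x) φ(x) dx = 6/π.
LHS = RHS, so the identity holds for this test φ.
Moreover u is smooth here and v(x) = u'(x) = 2 - 2*x pointwise, so the identity holds for every test function. Hence v is the weak derivative of u.


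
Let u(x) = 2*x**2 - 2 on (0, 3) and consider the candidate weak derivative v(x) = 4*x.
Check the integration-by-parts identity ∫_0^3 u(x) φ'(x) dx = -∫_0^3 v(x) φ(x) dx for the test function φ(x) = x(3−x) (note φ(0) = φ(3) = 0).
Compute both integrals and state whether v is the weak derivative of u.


LHS = -27, RHS = -27. Yes, v = u' weakly.

u(x) = 2*x**2 - 2, classical derivative u'(x) = 4*x.
φ(x) = x(3−x), so φ'(x) = 3 - 2*x.
Note φ(0) = φ(3) = 0, so the boundary term u·φ vanishes.
LHS = ∫_0^3 u(x) φ'(x) dx = ∫_0^3 (-4*x^3 + 6*x^2 + 4*x - 6) dx. Term by term:
  ∫_0^3 -4*x^3 dx = -81;  ∫_0^3 6*x^2 dx = 54;  ∫_0^3 4*x dx = 18;
  ∫_0^3 -6 dx = -18.
Sum: -81 + 54 + 18 − 18 = -27.
So LHS = -27.
∫_0^3 v(x) φ(x) dx = ∫_0^3 (-4*x^3 + 12*x^2) dx. Term by term:
  ∫_0^3 -4*x^3 dx = -81;  ∫_0^3 12*x^2 dx = 108.
Sum: -81 + 108 = 27.
So RHS = -∫_0^3 v(x) φ(x) dx = -27.
LHS = RHS, so the identity holds for this test φ.
Moreover u is smooth here and v(x) = u'(x) = 4*x pointwise, so the identity holds for every test function. Hence v is the weak derivative of u.


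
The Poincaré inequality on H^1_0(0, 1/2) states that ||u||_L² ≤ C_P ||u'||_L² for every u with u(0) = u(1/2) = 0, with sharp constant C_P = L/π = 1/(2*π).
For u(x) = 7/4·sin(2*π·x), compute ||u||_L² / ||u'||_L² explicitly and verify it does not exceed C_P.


||u||_L² / ||u'||_L² = 1/(2*π) = C_P.

u(x) = 7/4·sin(2*π·x), so u'(x) = 7*π*cos(2*π*x)/2.
Writing u(x) = A·sin(kπx/L) with A = 7/4 and k = 1, use ∫_0^L sin²(kπx/L) dx = L/2 and ∫_0^L cos²(kπx/L) dx = L/2.
u² = 49/16·sin²(2*π·x) and (u')² = 49*π^2/4·cos²(2*π·x), and each of sin², cos² integrates to L/2 = 1/4 over (0, 1/2).
∫_0^1/2 u² dx = 49/64, so ||u||_L² = 7/8.
∫_0^1/2 (u')² dx = 49*π^2/16, so ||u'||_L² = 7*π/4.
Ratio ||u||_L² / ||u'||_L² = 1/(2*π).
Sharp Poincaré constant on H^1_0(0, 1/2) is C_P = L/π = 1/(2*π), achieved by sin(2*π·x).
This is the k = 1 eigenfunction (up to amplitude), so the ratio equals the sharp Poincaré constant exactly.


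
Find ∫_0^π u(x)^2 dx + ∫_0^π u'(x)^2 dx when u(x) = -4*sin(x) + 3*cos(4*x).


||u||_{H^1(0,π)}^2 = 272/5 + 185*π/2

u'(x) = -12*sin(4*x) - 4*cos(x).
Expand u² and (u')² and integrate term by term on (0, π), using: for integers n ≥ 1, ∫_0^π sin²(nx) dx = ∫_0^π cos²(nx) dx = π/2; for n ≠ n', ∫_0^π sin(nx)sin(n'x) dx = ∫_0^π cos(nx)cos(n'x) dx = 0; and by product-to-sum, ∫_0^π sin(nx)cos(n'x) dx = ½∫_0^π [sin((n+n')x) + sin((n−n')x)] dx, which is 0 when n+n' is even and 2n/(n²−n'²) when n+n' is odd (it need not vanish on (0, π)).
  u² squared terms: (-4)²·∫sin(x)² dx = 16·π/2 = 8*π;  (3)²·∫cos(4x)² dx = 9·π/2 = 9*π/2.
  u² cross terms: 2·(-4)·(3)·∫sin(x)·cos(4x) dx = -24·(-2/15) = 16/5.
  So ∫_0^π u² dx = 8*π + 9*π/2 + 16/5 = 16/5 + 25*π/2.
  (u')² squared terms: (-12)²·∫sin(4x)² dx = 144·π/2 = 72*π;  (-4)²·∫cos(x)² dx = 16·π/2 = 8*π.
  (u')² cross terms: 2·(-12)·(-4)·∫sin(4x)·cos(x) dx = 96·(8/15) = 256/5.
  So ∫_0^π (u')² dx = 72*π + 8*π + 256/5 = 256/5 + 80*π.
||u||_{H^1}^2 = (16/5 + 25*π/2) + (256/5 + 80*π) = 272/5 + 185*π/2.


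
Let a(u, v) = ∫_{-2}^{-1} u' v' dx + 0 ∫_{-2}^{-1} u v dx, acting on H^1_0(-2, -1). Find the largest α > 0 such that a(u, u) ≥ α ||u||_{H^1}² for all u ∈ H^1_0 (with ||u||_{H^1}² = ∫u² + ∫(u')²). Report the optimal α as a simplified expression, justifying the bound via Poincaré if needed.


α = π^2/(1 + π^2)

Coercivity of a(·,·) on H^1_0(-2, -1) means a(u, u) ≥ α ||u||_{H^1}² for every u ∈ H^1_0.
The interval has length L = 1, and Poincaré/coercivity depend only on L. Here a(u, u) = ∫(u')² + (0)·∫u².
Here c = 0, so a(u,u) = ∫(u')² alone. The condition a(u,u) ≥ α||u||_{H^1}² reads (1−α)∫(u')² ≥ (α−c)∫u². Any admissible α is ≤ 1 (rapidly oscillating u have ∫u²/∫(u')² → 0), and α = 1 would force 0 ≥ (1−c)∫u², impossible since c < 1; so 1−α > 0. By the sharp Poincaré inequality on H^1_0 of an interval of length L, ∫(u')² ≥ (π/L)²∫u² with equality for the first sine mode sin(π(x−x₀)/L) (x₀ the left endpoint), so the inequality holds for all u iff (1−α)(π/L)² ≥ α − c, i.e. α ≤ ((π/L)² + c)/((π/L)² + 1) = (1 + c(L/π)²)/(1 + (L/π)²). (Direct route, valid since c ≤ 0: Poincaré gives c∫u² ≥ c(L/π)²∫(u')², so a(u,u) ≥ (1 + c(L/π)²)∫(u')², while ||u||_{H^1}² ≤ (1 + (L/π)²)∫(u')²; dividing yields the same α.) With (π/L)² = π^2 and c = 0, the largest admissible constant is α = ((π/L)² + c)/((π/L)² + 1).
Simplifying, α = π^2/(1 + π^2).


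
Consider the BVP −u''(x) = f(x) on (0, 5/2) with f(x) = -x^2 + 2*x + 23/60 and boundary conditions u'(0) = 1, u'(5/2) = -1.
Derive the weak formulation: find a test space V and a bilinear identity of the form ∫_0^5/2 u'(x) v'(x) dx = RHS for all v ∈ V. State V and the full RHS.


V = H^1(0, 5/2) (v unrestricted at boundary; u is determined up to an additive constant); weak form: ∫_0^5/2 u'v' dx = ∫_0^5/2 (-x^2 + 2*x + 23/60) v dx − v(5/2) − v(0) for all v ∈ V.

Multiply both sides by a test function v and integrate from 0 to 5/2:
  ∫_0^5/2 −u''(x) v(x) dx = ∫_0^5/2 f(x) v(x) dx.
Integrate the LHS by parts once:
  ∫_0^5/2 −u'' v dx = −[u'(x) v(x)]_0^5/2 + ∫_0^5/2 u'(x) v'(x) dx.
Thus ∫_0^5/2 u'(x) v'(x) dx = ∫_0^5/2 f(x) v(x) dx + [u'(x) v(x)]_0^5/2.
Choose V so that boundary terms are either known or forced to vanish.
u has inhomogeneous Neumann u'(0) = 1, u'(5/2) = -1. [u' v]_0^5/2 = (-1)·v(5/2) − (1)·v(0) = − v(5/2) − v(0). Take V = H^1(0, 5/2); boundary term becomes part of RHS.
Weak formulation: find u (satisfying any essential BC) such that ∫_0^5/2 u'(x) v'(x) dx = ∫_0^5/2 f v dx − v(5/2) − v(0) for all v ∈ V (Neumann data are natural BCs: they enter the RHS as boundary terms).
Substituting f(x) = -x^2 + 2*x + 23/60, the right-hand side is ∫_0^5/2 (-x^2 + 2*x + 23/60) v dx − v(5/2) − v(0).
Compatibility check (pure Neumann): taking v ≡ 1 ∈ V gives 0 = ∫_0^5/2 f dx + (-1) − (1), i.e. ∫_0^5/2 f dx must equal u'(0) − u'(5/2) = 2. Indeed ∫_0^5/2 (-x^2 + 2*x + 23/60) dx = 2, so the data are compatible. The solution is then unique only up to an additive constant (fix it e.g. by requiring ∫_0^5/2 u dx = 0).


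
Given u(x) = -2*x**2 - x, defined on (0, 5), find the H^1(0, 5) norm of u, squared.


||u||_{H^1}^2 = 11815/3

The H^1 norm (squared) on an interval (0, L) is
  ||u||_{H^1}^2 = ∫_0^L u(x)^2 dx + ∫_0^L u'(x)^2 dx.
Compute u'(x) = -4*x - 1.
Then u(x)^2 = 4*x**4 + 4*x**3 + x**2 and u'(x)^2 = 16*x**2 + 8*x + 1.
Integrate each monomial from 0 to 5 using ∫_0^5 c·x^n dx = c·5^(n+1)/(n+1):
  ∫_0^5 u(x)^2 dx = ∫_0^5 (4*x^4 + 4*x^3 + x^2) dx. Term by term:
    ∫_0^5 4*x^4 dx = 2500;  ∫_0^5 4*x^3 dx = 625;  ∫_0^5 x^2 dx = 125/3.
  Sum: 2500 + 625 + 125/3 = 9500/3.
  ∫_0^5 u'(x)^2 dx = ∫_0^5 (16*x^2 + 8*x + 1) dx. Term by term:
    ∫_0^5 16*x^2 dx = 2000/3;  ∫_0^5 8*x dx = 100;  ∫_0^5 1 dx = 5.
  Sum: 2000/3 + 100 + 5 = 2315/3.
Adding: ||u||_{H^1}^2 = 9500/3 + 2315/3 = 11815/3.


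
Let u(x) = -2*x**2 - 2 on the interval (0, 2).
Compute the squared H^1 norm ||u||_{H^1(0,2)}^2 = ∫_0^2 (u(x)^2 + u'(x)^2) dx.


||u||_{H^1}^2 = 488/5

The H^1 norm (squared) on an interval (0, L) is
  ||u||_{H^1}^2 = ∫_0^L u(x)^2 dx + ∫_0^L u'(x)^2 dx.
Compute u'(x) = -4*x.
Then u(x)^2 = 4*x**4 + 8*x**2 + 4 and u'(x)^2 = 16*x**2.
Integrate each monomial from 0 to 2 using ∫_0^2 c·x^n dx = c·2^(n+1)/(n+1):
  ∫_0^2 u(x)^2 dx = ∫_0^2 (4*x^4 + 8*x^2 + 4) dx. Term by term:
    ∫_0^2 4*x^4 dx = 128/5;  ∫_0^2 8*x^2 dx = 64/3;  ∫_0^2 4 dx = 8.
  Sum: 128/5 + 64/3 + 8 = 824/15.
  ∫_0^2 u'(x)^2 dx = ∫_0^2 (16*x^2) dx. Term by term:
    ∫_0^2 16*x^2 dx = 128/3.
Adding: ||u||_{H^1}^2 = 824/15 + 128/3 = 488/5.


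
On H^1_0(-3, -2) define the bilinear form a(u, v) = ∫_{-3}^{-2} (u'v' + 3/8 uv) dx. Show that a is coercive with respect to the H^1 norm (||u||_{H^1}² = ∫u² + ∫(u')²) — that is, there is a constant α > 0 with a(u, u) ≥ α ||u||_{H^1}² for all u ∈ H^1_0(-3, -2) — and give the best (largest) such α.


α = (3/8 + π^2)/(1 + π^2)

Coercivity of a(·,·) on H^1_0(-3, -2) means a(u, u) ≥ α ||u||_{H^1}² for every u ∈ H^1_0.
The interval has length L = 1, and Poincaré/coercivity depend only on L. Here a(u, u) = ∫(u')² + (3/8)·∫u².
Here 0 < c = 3/8 < 1. The condition a(u,u) ≥ α||u||_{H^1}² reads (1−α)∫(u')² ≥ (α−c)∫u². Any admissible α is ≤ 1 (rapidly oscillating u have ∫u²/∫(u')² → 0), and α = 1 would force 0 ≥ (1−c)∫u², impossible since c < 1; so 1−α > 0. By the sharp Poincaré inequality on H^1_0 of an interval of length L, ∫(u')² ≥ (π/L)²∫u² with equality for the first sine mode sin(π(x−x₀)/L) (x₀ the left endpoint), so the inequality holds for all u iff (1−α)(π/L)² ≥ α − c, i.e. α ≤ ((π/L)² + c)/((π/L)² + 1) = (1 + c(L/π)²)/(1 + (L/π)²). With (π/L)² = π^2 and c = 3/8, the largest admissible constant is α = ((π/L)² + c)/((π/L)² + 1).
Simplifying, α = (3/8 + π^2)/(1 + π^2).


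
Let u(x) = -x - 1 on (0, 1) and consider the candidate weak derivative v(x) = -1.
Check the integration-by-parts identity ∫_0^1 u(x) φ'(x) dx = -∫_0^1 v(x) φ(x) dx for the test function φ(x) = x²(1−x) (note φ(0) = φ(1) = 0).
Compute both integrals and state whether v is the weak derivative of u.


LHS = 1/12, RHS = 1/12. Yes, v = u' weakly.

u(x) = -x - 1, classical derivative u'(x) = -1.
φ(x) = x²(1−x), so φ'(x) = x*(2 - 3*x).
Note φ(0) = φ(1) = 0, so the boundary term u·φ vanishes.
LHS = ∫_0^1 u(x) φ'(x) dx = ∫_0^1 (3*x^3 + x^2 - 2*x) dx. Term by term:
  ∫_0^1 3*x^3 dx = 3/4;  ∫_0^1 x^2 dx = 1/3;  ∫_0^1 -2*x dx = -1.
Sum: 3/4 + 1/3 − 1 = 1/12.
So LHS = 1/12.
∫_0^1 v(x) φ(x) dx = ∫_0^1 (x^3 - x^2) dx. Term by term:
  ∫_0^1 x^3 dx = 1/4;  ∫_0^1 -x^2 dx = -1/3.
Sum: 1/4 − 1/3 = -1/12.
So RHS = -∫_0^1 v(x) φ(x) dx = 1/12.
LHS = RHS, so the identity holds for this test φ.
Moreover u is smooth here and v(x) = u'(x) = -1 pointwise, so the identity holds for every test function. Hence v is the weak derivative of u.


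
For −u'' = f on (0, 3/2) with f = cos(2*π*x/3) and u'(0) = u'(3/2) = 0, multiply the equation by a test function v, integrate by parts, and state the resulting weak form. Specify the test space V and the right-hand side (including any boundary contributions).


V = H^1(0, 3/2) (no boundary constraint on v; u is determined up to an additive constant); weak form: ∫_0^3/2 u'v' dx = ∫_0^3/2 (cos(2*π*x/3)) v dx for all v ∈ V.

Multiply both sides by a test function v and integrate from 0 to 3/2:
  ∫_0^3/2 −u''(x) v(x) dx = ∫_0^3/2 f(x) v(x) dx.
Integrate the LHS by parts once:
  ∫_0^3/2 −u'' v dx = −[u'(x) v(x)]_0^3/2 + ∫_0^3/2 u'(x) v'(x) dx.
Thus ∫_0^3/2 u'(x) v'(x) dx = ∫_0^3/2 f(x) v(x) dx + [u'(x) v(x)]_0^3/2.
Choose V so that boundary terms are either known or forced to vanish.
u has homogeneous Neumann: u'(0) = u'(3/2) = 0. So [u' v]_0^3/2 = 0·v(3/2) − 0·v(0) = 0 for any v; take V = H^1(0, 3/2).
Weak formulation: find u (satisfying any essential BC) such that ∫_0^3/2 u'(x) v'(x) dx = ∫_0^3/2 f v dx for all v ∈ V (homogeneous Neumann, so boundary terms vanish).
Substituting f(x) = cos(2*π*x/3), the right-hand side is ∫_0^3/2 (cos(2*π*x/3)) v dx.
Compatibility check (pure Neumann): taking v ≡ 1 ∈ V gives 0 = ∫_0^3/2 f dx + (0) − (0), i.e. ∫_0^3/2 f dx must equal u'(0) − u'(3/2) = 0. Indeed ∫_0^3/2 (cos(2*π*x/3)) dx = 0, so the data are compatible. The solution is then unique only up to an additive constant (fix it e.g. by requiring ∫_0^3/2 u dx = 0).


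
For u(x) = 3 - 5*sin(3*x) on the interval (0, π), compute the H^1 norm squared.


||u||_{H^1(0,π)}^2 = -20 + 134*π

u'(x) = -15*cos(3*x).
Expand u² and (u')² and integrate term by term on (0, π), using: for integers n ≥ 1, ∫_0^π sin²(nx) dx = ∫_0^π cos²(nx) dx = π/2; for n ≠ n', ∫_0^π sin(nx)sin(n'x) dx = ∫_0^π cos(nx)cos(n'x) dx = 0; and by product-to-sum, ∫_0^π sin(nx)cos(n'x) dx = ½∫_0^π [sin((n+n')x) + sin((n−n')x)] dx, which is 0 when n+n' is even and 2n/(n²−n'²) when n+n' is odd (it need not vanish on (0, π)). For the constant mode: ∫_0^π 1 dx = π, ∫_0^π cos(nx) dx = 0, ∫_0^π sin(nx) dx = (1−(−1)^n)/n.
  u² squared terms: (3)²·∫1 dx = 9·π = 9*π;  (-5)²·∫sin(3x)² dx = 25·π/2 = 25*π/2.
  u² cross terms: 2·(3)·(-5)·∫1·sin(3x) dx = -30·(2/3) = -20.
  So ∫_0^π u² dx = 9*π + 25*π/2 − 20 = -20 + 43*π/2.
  (u')² squared terms: (-15)²·∫cos(3x)² dx = 225·π/2 = 225*π/2.
  So ∫_0^π (u')² dx = 225*π/2.
||u||_{H^1}^2 = (-20 + 43*π/2) + (225*π/2) = -20 + 134*π.
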